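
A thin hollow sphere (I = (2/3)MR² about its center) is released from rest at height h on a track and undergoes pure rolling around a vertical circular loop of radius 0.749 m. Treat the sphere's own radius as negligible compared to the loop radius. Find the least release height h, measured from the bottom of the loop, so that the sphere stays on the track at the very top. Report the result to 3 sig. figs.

h_min ≈ 2.12 m

Here I = (2/3)MR², so the shape factor k = I/(MR²) = 2/3.
At the top of the loop, the minimum-contact condition is Mg = Mv_top²/r, so v_top² = gr.
With ω = v/R, the kinetic energy at speed v is ½(1+k)Mv² = (5/6)Mv².
Energy conservation from release (height h) to the top (height 2r): Mgh = Mg(2r) + (5/6)M·gr.
Thus h_min = 2r + (1+k)r/2 = r(2 + 1.667/2) = 0.749 × 2.833 ≈ 2.12 m.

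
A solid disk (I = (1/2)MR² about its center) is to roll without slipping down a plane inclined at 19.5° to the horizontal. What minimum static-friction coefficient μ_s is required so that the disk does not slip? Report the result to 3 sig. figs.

μ_min ≈ 0.118

With I = (1/2)MR², the ratio k = I/(MR²) is 0.5.
Along the incline Mg sinθ − f = Ma, and torque about the center fR = Iα = kMR²(a/R) gives f = kMa.
These give a = g sinθ/(1+k) and the required friction f = kMg sinθ/(1+k).
The normal force is N = Mg cosθ, so μ_min = f/N = k tanθ/(1+k).
μ_min = 0.5 × tan19.5° / 1.5 ≈ 0.118.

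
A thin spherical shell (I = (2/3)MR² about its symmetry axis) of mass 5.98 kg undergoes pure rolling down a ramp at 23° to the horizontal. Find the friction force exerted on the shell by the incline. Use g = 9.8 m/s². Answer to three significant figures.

Here I = (2/3)MR², so the shape factor k = I/(MR²) = 2/3.
Translational: Mg sinθ − f = Ma. Rotational about the CM: fR = Iα = kMRa, so f = kMa.
Combining, a = g sinθ/(1+k) and f = kMa = kMg sinθ/(1+k).
f = (2/3) × 5.98 × 9.8 × sin23° / 1.667 ≈ 9.16 N.

f ≈ 9.16 N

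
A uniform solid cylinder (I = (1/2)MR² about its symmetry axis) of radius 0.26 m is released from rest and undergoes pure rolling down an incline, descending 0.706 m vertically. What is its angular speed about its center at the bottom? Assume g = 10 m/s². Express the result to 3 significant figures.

ω ≈ 11.8 rad/s

For this body I = (1/2)MR², i.e. k = I/(MR²) = 0.5.
Rolling without slipping gives ω = v/R, so the total kinetic energy is ½Mv² + ½Iω² = ½(1+k)Mv² = (3/4)Mv².
Energy conservation Mgh = ½(1+k)Mv² gives v = √(2gh/(1+k)) = √(2 × 10 × 0.706 / 1.5) = 3.068 m/s.
Then ω = v/R = 3.068 / 0.26 ≈ 11.8 rad/s.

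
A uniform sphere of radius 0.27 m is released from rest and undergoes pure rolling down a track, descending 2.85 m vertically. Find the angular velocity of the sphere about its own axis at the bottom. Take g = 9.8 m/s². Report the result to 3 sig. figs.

ω ≈ 23.4 rad/s

For this body I = (2/5)MR², i.e. k = I/(MR²) = 0.4.
Rolling without slipping gives ω = v/R, so the total kinetic energy is ½Mv² + ½Iω² = ½(1+k)Mv² = (7/10)Mv².
Energy conservation Mgh = ½(1+k)Mv² gives v = √(2gh/(1+k)) = √(2 × 9.8 × 2.85 / 1.4) = 6.317 m/s.
The angular speed follows from ω = v/R = 6.317/0.27 ≈ 23.4 rad/s.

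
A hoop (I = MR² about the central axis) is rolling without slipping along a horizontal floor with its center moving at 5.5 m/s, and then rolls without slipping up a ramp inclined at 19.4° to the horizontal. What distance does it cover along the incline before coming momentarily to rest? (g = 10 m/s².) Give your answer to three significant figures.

d ≈ 9.11 m

For this body I = MR², i.e. k = I/(MR²) = 1.
Since it rolls without slipping, ω = v/R and KE = ½Mv² + ½Iω² = ½(1+k)Mv² = Mv².
Setting this equal to Mgh gives the vertical rise h = (1+k)v₀²/(2g) = 2×5.5²/(2×10) = 3.025 m.
Along the incline, d = h/sinθ = 3.025/sin19.4° ≈ 9.11 m.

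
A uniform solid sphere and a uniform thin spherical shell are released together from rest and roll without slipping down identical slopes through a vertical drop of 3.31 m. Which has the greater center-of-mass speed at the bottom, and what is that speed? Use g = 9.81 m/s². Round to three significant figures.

For rolling without slipping, Mgh = ½(1+k)Mv² where k = I/(MR²), so v = √(2gh/(1+k)).
Uniform solid sphere: k = 0.4, giving v = √(2×9.81×3.31/1.4) = 6.811 m/s.
Uniform thin spherical shell: k = 2/3, giving v = √(2×9.81×3.31/1.667) = 6.242 m/s.
The smaller k wins: the uniform solid sphere, at ≈ 6.81 m/s.

the uniform solid sphere, at v ≈ 6.81 m/s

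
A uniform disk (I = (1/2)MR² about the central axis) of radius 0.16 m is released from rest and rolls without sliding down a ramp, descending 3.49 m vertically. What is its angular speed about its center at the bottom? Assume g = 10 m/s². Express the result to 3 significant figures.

ω ≈ 42.6 rad/s

The moment of inertia is (1/2)MR², giving k ≡ I/(MR²) = 0.5.
Rolling without slipping gives ω = v/R, so the total kinetic energy is ½Mv² + ½Iω² = ½(1+k)Mv² = (3/4)Mv².
Energy conservation Mgh = ½(1+k)Mv² gives v = √(2gh/(1+k)) = √(2 × 10 × 3.49 / 1.5) = 6.822 m/s.
Then ω = v/R = 6.822 / 0.16 ≈ 42.6 rad/s.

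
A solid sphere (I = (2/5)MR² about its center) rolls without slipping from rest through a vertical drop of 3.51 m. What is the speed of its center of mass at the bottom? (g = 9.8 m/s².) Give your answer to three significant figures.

v ≈ 7.01 m/s

The moment of inertia is (2/5)MR², giving k ≡ I/(MR²) = 0.4.
The rolling condition ω = v/R makes the rotational term ½I(v/R)² = ½kMv², so KE_total = ½(1+k)Mv² = (7/10)Mv².
Setting Mgh = (7/10)Mv² gives v = √(2gh/(1+k)) = √(2·9.8·3.51/1.4) ≈ 7.01 m/s.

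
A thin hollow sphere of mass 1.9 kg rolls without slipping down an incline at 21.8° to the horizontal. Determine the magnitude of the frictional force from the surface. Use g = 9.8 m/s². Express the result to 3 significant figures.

Here I = (2/3)MR², so the shape factor k = I/(MR²) = 2/3.
Newton's second law down the slope: Mg sinθ − f = Ma. The torque equation fR = Iα (with α = a/R) gives f = kMa.
Combining, a = g sinθ/(1+k) and f = kMa = kMg sinθ/(1+k).
f = (2/3) × 1.9 × 9.8 × sin21.8° / 1.667 ≈ 2.77 N.

f ≈ 2.77 N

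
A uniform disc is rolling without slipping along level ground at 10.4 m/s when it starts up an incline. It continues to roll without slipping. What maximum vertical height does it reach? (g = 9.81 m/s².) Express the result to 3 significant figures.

The moment of inertia is (1/2)MR², giving k ≡ I/(MR²) = 0.5.
The rolling condition ω = v/R makes the rotational term ½I(v/R)² = ½kMv², so KE_total = ½(1+k)Mv² = (3/4)Mv².
At the top the kinetic energy is zero, so (3/4)Mv₀² = Mgh.
Thus h = (1+k)v₀²/(2g) = 1.5 × 10.4² / (2 × 9.81) ≈ 8.27 m.

h ≈ 8.27 m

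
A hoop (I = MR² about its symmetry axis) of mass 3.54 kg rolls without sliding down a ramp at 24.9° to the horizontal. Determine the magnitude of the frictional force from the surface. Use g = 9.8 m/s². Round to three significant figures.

f ≈ 7.30 N

Here I = MR², so the shape factor k = I/(MR²) = 1.
Along the incline Mg sinθ − f = Ma, and torque about the center fR = Iα = kMR²(a/R) gives f = kMa.
Combining, a = g sinθ/(1+k) and f = kMa = kMg sinθ/(1+k).
f = 1 × 3.54 × 9.8 × sin24.9° / 2 ≈ 7.30 N.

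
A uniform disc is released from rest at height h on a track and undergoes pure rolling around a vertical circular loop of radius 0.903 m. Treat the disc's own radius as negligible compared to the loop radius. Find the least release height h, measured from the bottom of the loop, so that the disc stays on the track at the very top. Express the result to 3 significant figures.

For this body I = (1/2)MR², i.e. k = I/(MR²) = 0.5.
At the top, contact is just lost when gravity alone supplies the centripetal force: Mg = Mv_top²/r, i.e. v_top² = gr.
With ω = v/R, the kinetic energy at speed v is ½(1+k)Mv² = (3/4)Mv².
Energy conservation from release (height h) to the top (height 2r): Mgh = Mg(2r) + (3/4)M·gr.
Thus h_min = 2r + (1+k)r/2 = r(2 + 1.5/2) = 0.903 × 2.75 ≈ 2.48 m.

h_min ≈ 2.48 m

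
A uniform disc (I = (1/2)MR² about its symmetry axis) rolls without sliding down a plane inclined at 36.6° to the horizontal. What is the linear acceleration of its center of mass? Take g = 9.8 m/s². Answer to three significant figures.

a ≈ 3.90 m/s²

For this body I = (1/2)MR², i.e. k = I/(MR²) = 0.5.
Along the incline Mg sinθ − f = Ma, and torque about the center fR = Iα = kMR²(a/R) gives f = kMa.
Eliminating f: Mg sinθ = (1+k)Ma, so a = g sinθ/(1+k) = 9.8 × sin36.6° / 1.5 ≈ 3.90 m/s².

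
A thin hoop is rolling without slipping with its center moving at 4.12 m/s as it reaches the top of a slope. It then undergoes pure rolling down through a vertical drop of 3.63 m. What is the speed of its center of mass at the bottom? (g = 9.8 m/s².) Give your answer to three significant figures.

The moment of inertia is MR², giving k ≡ I/(MR²) = 1.
Since it rolls without slipping, ω = v/R and KE = ½Mv² + ½Iω² = ½(1+k)Mv² = Mv².
Conserving energy between top and bottom: Mv² = Mv₀² + Mgh, hence v² = v₀² + 2gh/(1+k).
v = √(4.12² + 2×9.8×3.63/2) = √52.55 ≈ 7.25 m/s.

v ≈ 7.25 m/s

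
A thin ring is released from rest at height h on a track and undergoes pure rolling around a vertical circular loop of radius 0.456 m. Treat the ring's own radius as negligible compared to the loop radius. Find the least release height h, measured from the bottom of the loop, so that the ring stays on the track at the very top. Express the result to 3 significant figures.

With I = MR², the ratio k = I/(MR²) is 1.
At the top of the loop, the minimum-contact condition is Mg = Mv_top²/r, so v_top² = gr.
With ω = v/R, the kinetic energy at speed v is ½(1+k)Mv² = Mv².
Energy conservation from release (height h) to the top (height 2r): Mgh = Mg(2r) + M·gr.
Thus h_min = 2r + (1+k)r/2 = r(2 + 2/2) = 0.456 × 3 ≈ 1.37 m.

h_min ≈ 1.37 m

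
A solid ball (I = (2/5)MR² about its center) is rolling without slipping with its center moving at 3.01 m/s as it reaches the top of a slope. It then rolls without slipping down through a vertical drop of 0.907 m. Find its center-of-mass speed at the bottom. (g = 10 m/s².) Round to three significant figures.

v ≈ 4.69 m/s

Here I = (2/5)MR², so the shape factor k = I/(MR²) = 0.4.
Pure rolling means v = ωR; then KE = ½Mv² + ½I(v/R)² = ½(1+k)Mv² = (7/10)Mv².
Energy conservation: (7/10)Mv₀² + Mgh = (7/10)Mv², so v² = v₀² + 2gh/(1+k).
v = √(3.01² + 2×10×0.907/1.4) = √22.02 ≈ 4.69 m/s.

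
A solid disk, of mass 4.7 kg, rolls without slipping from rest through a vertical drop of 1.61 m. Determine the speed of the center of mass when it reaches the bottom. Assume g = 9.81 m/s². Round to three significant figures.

For this body I = (1/2)MR², i.e. k = I/(MR²) = 0.5.
Rolling without slipping gives ω = v/R, so the total kinetic energy is ½Mv² + ½Iω² = ½(1+k)Mv² = (3/4)Mv².
Setting Mgh = (3/4)Mv² gives v = √(2gh/(1+k)) = √(2·9.81·1.61/1.5) ≈ 4.59 m/s.

v ≈ 4.59 m/s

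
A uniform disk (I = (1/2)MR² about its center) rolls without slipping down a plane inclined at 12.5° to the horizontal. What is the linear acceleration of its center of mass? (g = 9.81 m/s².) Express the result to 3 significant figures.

a ≈ 1.42 m/s²

With I = (1/2)MR², the ratio k = I/(MR²) is 0.5.
Along the incline Mg sinθ − f = Ma, and torque about the center fR = Iα = kMR²(a/R) gives f = kMa.
Eliminating f: Mg sinθ = (1+k)Ma, so a = g sinθ/(1+k) = 9.81 × sin12.5° / 1.5 ≈ 1.42 m/s².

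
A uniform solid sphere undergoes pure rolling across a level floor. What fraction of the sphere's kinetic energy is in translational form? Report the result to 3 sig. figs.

With I = (2/5)MR², the ratio k = I/(MR²) is 0.4.
With ω = v/R, KE_trans = ½Mv² and KE_rot = ½Iω² = ½kMv², so KE_total = ½(1+k)Mv².
The translational fraction is therefore 1/(1+k) = 1/1.4 ≈ 0.714.

fraction ≈ 0.714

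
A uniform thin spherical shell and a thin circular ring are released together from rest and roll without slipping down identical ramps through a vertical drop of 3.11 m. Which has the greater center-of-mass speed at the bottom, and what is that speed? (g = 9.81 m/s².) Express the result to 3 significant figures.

For rolling without slipping, Mgh = ½(1+k)Mv² where k = I/(MR²), so v = √(2gh/(1+k)).
Uniform thin spherical shell: k = 2/3, giving v = √(2×9.81×3.11/1.667) = 6.051 m/s.
Thin circular ring: k = 1, giving v = √(2×9.81×3.11/2) = 5.524 m/s.
The smaller k wins: the uniform thin spherical shell, at ≈ 6.05 m/s.

the uniform thin spherical shell, at v ≈ 6.05 m/s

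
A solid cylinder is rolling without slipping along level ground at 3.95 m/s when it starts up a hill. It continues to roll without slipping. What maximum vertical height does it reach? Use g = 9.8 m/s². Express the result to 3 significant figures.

h ≈ 1.19 m

The moment of inertia is (1/2)MR², giving k ≡ I/(MR²) = 0.5.
Pure rolling means v = ωR; then KE = ½Mv² + ½I(v/R)² = ½(1+k)Mv² = (3/4)Mv².
At the top the kinetic energy is zero, so (3/4)Mv₀² = Mgh.
Thus h = (1+k)v₀²/(2g) = 1.5 × 3.95² / (2 × 9.8) ≈ 1.19 m.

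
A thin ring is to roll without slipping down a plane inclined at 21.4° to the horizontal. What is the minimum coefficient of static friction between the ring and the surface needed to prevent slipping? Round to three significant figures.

μ_min ≈ 0.196

For this body I = MR², i.e. k = I/(MR²) = 1.
Translational: Mg sinθ − f = Ma. Rotational about the CM: fR = Iα = kMRa, so f = kMa.
These give a = g sinθ/(1+k) and the required friction f = kMg sinθ/(1+k).
The normal force is N = Mg cosθ, so μ_min = f/N = k tanθ/(1+k).
μ_min = 1 × tan21.4° / 2 ≈ 0.196.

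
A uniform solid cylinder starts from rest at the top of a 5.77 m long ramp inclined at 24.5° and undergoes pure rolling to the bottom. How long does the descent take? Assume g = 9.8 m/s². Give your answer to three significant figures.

For this body I = (1/2)MR², i.e. k = I/(MR²) = 0.5.
Along the incline Mg sinθ − f = Ma, and torque about the center fR = Iα = kMR²(a/R) gives f = kMa.
Hence a = g sinθ/(1+k) = 9.8×sin24.5°/1.5 = 2.709 m/s².
With constant a from rest, t = √(2L/a) = √(2·5.77/2.709) ≈ 2.06 s.

t ≈ 2.06 s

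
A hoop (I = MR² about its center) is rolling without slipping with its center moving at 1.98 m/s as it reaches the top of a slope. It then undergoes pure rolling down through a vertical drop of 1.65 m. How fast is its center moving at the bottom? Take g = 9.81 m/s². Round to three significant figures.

The moment of inertia is MR², giving k ≡ I/(MR²) = 1.
Pure rolling means v = ωR; then KE = ½Mv² + ½I(v/R)² = ½(1+k)Mv² = Mv².
Conserving energy between top and bottom: Mv² = Mv₀² + Mgh, hence v² = v₀² + 2gh/(1+k).
v = √(1.98² + 2×9.81×1.65/2) = √20.11 ≈ 4.48 m/s.

v ≈ 4.48 m/s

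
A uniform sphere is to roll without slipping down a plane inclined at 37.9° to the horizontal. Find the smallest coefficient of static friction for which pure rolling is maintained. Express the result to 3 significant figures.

With I = (2/5)MR², the ratio k = I/(MR²) is 0.4.
Translational: Mg sinθ − f = Ma. Rotational about the CM: fR = Iα = kMRa, so f = kMa.
These give a = g sinθ/(1+k) and the required friction f = kMg sinθ/(1+k).
With N = Mg cosθ, the no-slip condition f ≤ μN gives μ_min = f/N = k tanθ/(1+k).
μ_min = 0.4 × tan37.9° / 1.4 ≈ 0.222.

μ_min ≈ 0.222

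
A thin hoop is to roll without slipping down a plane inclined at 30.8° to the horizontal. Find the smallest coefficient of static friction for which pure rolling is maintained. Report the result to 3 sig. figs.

μ_min ≈ 0.298

Here I = MR², so the shape factor k = I/(MR²) = 1.
Along the incline Mg sinθ − f = Ma, and torque about the center fR = Iα = kMR²(a/R) gives f = kMa.
These give a = g sinθ/(1+k) and the required friction f = kMg sinθ/(1+k).
The normal force is N = Mg cosθ, so μ_min = f/N = k tanθ/(1+k).
μ_min = 1 × tan30.8° / 2 ≈ 0.298.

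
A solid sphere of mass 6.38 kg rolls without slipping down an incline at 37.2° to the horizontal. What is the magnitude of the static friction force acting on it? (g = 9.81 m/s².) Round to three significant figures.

The moment of inertia is (2/5)MR², giving k ≡ I/(MR²) = 0.4.
Translational: Mg sinθ − f = Ma. Rotational about the CM: fR = Iα = kMRa, so f = kMa.
Combining, a = g sinθ/(1+k) and f = kMa = kMg sinθ/(1+k).
f = 0.4 × 6.38 × 9.81 × sin37.2° / 1.4 ≈ 10.8 N.

f ≈ 10.8 N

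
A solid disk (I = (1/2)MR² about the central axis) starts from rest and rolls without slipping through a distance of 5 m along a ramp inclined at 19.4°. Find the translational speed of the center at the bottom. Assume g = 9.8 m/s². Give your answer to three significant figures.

The moment of inertia is (1/2)MR², giving k ≡ I/(MR²) = 0.5.
Rolling without slipping gives ω = v/R, so the total kinetic energy is ½Mv² + ½Iω² = ½(1+k)Mv² = (3/4)Mv².
The vertical drop is h = L sinθ = 5 × sin19.4° = 1.661 m.
Setting Mgh = (3/4)Mv² gives v = √(2gh/(1+k)) = √(2·9.8·1.661/1.5) ≈ 4.66 m/s.

v ≈ 4.66 m/s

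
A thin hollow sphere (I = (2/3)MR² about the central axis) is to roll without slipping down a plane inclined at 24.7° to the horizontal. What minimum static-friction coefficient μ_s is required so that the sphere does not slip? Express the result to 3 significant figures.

Here I = (2/3)MR², so the shape factor k = I/(MR²) = 2/3.
Translational: Mg sinθ − f = Ma. Rotational about the CM: fR = Iα = kMRa, so f = kMa.
These give a = g sinθ/(1+k) and the required friction f = kMg sinθ/(1+k).
With N = Mg cosθ, the no-slip condition f ≤ μN gives μ_min = f/N = k tanθ/(1+k).
μ_min = (2/3) × tan24.7° / 1.667 ≈ 0.184.

μ_min ≈ 0.184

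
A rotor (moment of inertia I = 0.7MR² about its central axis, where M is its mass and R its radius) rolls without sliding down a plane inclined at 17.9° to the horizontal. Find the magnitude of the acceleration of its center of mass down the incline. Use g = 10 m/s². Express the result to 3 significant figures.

With I = 0.7MR², the ratio k = I/(MR²) is 0.7.
Along the incline Mg sinθ − f = Ma, and torque about the center fR = Iα = kMR²(a/R) gives f = kMa.
Eliminating f: Mg sinθ = (1+k)Ma, so a = g sinθ/(1+k) = 10 × sin17.9° / 1.7 ≈ 1.81 m/s².

a ≈ 1.81 m/s²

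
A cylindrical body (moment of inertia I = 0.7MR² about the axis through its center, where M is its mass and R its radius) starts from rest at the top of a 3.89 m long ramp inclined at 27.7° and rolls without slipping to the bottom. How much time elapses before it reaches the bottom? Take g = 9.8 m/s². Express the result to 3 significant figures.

t ≈ 1.70 s

The moment of inertia is 0.7MR², giving k ≡ I/(MR²) = 0.7.
Newton's second law down the slope: Mg sinθ − f = Ma. The torque equation fR = Iα (with α = a/R) gives f = kMa.
Hence a = g sinθ/(1+k) = 9.8×sin27.7°/1.7 = 2.68 m/s².
With constant a from rest, t = √(2L/a) = √(2·3.89/2.68) ≈ 1.70 s.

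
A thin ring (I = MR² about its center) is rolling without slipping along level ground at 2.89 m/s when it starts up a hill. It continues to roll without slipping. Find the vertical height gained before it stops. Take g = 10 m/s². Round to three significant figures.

h ≈ 0.835 m

For this body I = MR², i.e. k = I/(MR²) = 1.
Pure rolling means v = ωR; then KE = ½Mv² + ½I(v/R)² = ½(1+k)Mv² = Mv².
All of this converts to potential energy at the highest point: Mv₀² = Mgh.
Thus h = (1+k)v₀²/(2g) = 2 × 2.89² / (2 × 10) ≈ 0.835 m.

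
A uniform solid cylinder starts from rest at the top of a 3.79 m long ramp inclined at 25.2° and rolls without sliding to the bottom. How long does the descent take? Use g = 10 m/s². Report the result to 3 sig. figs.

t ≈ 1.63 s

With I = (1/2)MR², the ratio k = I/(MR²) is 0.5.
Translational: Mg sinθ − f = Ma. Rotational about the CM: fR = Iα = kMRa, so f = kMa.
Hence a = g sinθ/(1+k) = 10×sin25.2°/1.5 = 2.839 m/s².
Starting from rest, L = ½at², so t = √(2L/a) = √(2×3.79/2.839) ≈ 1.63 s.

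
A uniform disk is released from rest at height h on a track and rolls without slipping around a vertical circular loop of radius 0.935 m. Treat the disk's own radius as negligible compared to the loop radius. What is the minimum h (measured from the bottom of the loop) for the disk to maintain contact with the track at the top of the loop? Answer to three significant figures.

For this body I = (1/2)MR², i.e. k = I/(MR²) = 0.5.
At the top of the loop, the minimum-contact condition is Mg = Mv_top²/r, so v_top² = gr.
With ω = v/R, the kinetic energy at speed v is ½(1+k)Mv² = (3/4)Mv².
Energy conservation from release (height h) to the top (height 2r): Mgh = Mg(2r) + (3/4)M·gr.
Thus h_min = 2r + (1+k)r/2 = r(2 + 1.5/2) = 0.935 × 2.75 ≈ 2.57 m.

h_min ≈ 2.57 m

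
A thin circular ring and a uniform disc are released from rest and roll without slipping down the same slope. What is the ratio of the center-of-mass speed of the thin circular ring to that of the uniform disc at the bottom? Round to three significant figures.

Each satisfies Mgh = ½(1+k)Mv² with k = I/(MR²), so v ∝ 1/√(1+k).
For the thin circular ring k = 1; for the uniform disc k = 0.5.
v₁/v₂ = √((1+k₂)/(1+k₁)) = √(1.5/2) ≈ 0.866.

v_ratio ≈ 0.866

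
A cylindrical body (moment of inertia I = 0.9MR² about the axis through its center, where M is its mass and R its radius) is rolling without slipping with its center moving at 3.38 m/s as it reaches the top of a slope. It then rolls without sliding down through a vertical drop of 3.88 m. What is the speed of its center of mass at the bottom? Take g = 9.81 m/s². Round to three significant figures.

For this body I = 0.9MR², i.e. k = I/(MR²) = 0.9.
The rolling condition ω = v/R makes the rotational term ½I(v/R)² = ½kMv², so KE_total = ½(1+k)Mv² = (19/20)Mv².
Energy conservation: (19/20)Mv₀² + Mgh = (19/20)Mv², so v² = v₀² + 2gh/(1+k).
v = √(3.38² + 2×9.81×3.88/1.9) = √51.49 ≈ 7.18 m/s.

v ≈ 7.18 m/s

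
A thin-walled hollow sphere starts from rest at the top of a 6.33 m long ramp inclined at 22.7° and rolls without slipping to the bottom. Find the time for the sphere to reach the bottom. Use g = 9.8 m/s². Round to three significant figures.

For this body I = (2/3)MR², i.e. k = I/(MR²) = 2/3.
Translational: Mg sinθ − f = Ma. Rotational about the CM: fR = Iα = kMRa, so f = kMa.
Hence a = g sinθ/(1+k) = 9.8×sin22.7°/1.667 = 2.269 m/s².
With constant a from rest, t = √(2L/a) = √(2·6.33/2.269) ≈ 2.36 s.

t ≈ 2.36 s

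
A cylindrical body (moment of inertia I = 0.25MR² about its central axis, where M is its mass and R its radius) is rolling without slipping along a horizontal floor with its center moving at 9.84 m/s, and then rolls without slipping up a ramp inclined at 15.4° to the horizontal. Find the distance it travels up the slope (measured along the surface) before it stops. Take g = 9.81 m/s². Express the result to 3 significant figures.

d ≈ 23.2 m

With I = 0.25MR², the ratio k = I/(MR²) is 0.25.
Since it rolls without slipping, ω = v/R and KE = ½Mv² + ½Iω² = ½(1+k)Mv² = (5/8)Mv².
Setting this equal to Mgh gives the vertical rise h = (1+k)v₀²/(2g) = 1.25×9.84²/(2×9.81) = 6.169 m.
The distance along the slope is d = h/sinθ = 6.169/sin15.4° ≈ 23.2 m.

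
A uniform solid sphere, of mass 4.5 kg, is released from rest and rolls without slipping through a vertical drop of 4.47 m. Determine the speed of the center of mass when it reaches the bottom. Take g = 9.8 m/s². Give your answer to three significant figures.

v ≈ 7.91 m/s

Here I = (2/5)MR², so the shape factor k = I/(MR²) = 0.4.
The rolling condition ω = v/R makes the rotational term ½I(v/R)² = ½kMv², so KE_total = ½(1+k)Mv² = (7/10)Mv².
Energy conservation: Mgh = (7/10)Mv², so v = √(2gh/(1+k)) = √(2 × 9.8 × 4.47 / 1.4) ≈ 7.91 m/s.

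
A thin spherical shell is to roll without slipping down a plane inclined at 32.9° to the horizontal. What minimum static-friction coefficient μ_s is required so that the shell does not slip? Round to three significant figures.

With I = (2/3)MR², the ratio k = I/(MR²) is 2/3.
Along the incline Mg sinθ − f = Ma, and torque about the center fR = Iα = kMR²(a/R) gives f = kMa.
These give a = g sinθ/(1+k) and the required friction f = kMg sinθ/(1+k).
With N = Mg cosθ, the no-slip condition f ≤ μN gives μ_min = f/N = k tanθ/(1+k).
μ_min = (2/3) × tan32.9° / 1.667 ≈ 0.259.

μ_min ≈ 0.259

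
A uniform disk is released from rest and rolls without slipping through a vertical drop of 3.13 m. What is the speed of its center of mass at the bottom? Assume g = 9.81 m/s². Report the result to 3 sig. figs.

v ≈ 6.40 m/s

The moment of inertia is (1/2)MR², giving k ≡ I/(MR²) = 0.5.
The rolling condition ω = v/R makes the rotational term ½I(v/R)² = ½kMv², so KE_total = ½(1+k)Mv² = (3/4)Mv².
Energy conservation: Mgh = (3/4)Mv², so v = √(2gh/(1+k)) = √(2 × 9.81 × 3.13 / 1.5) ≈ 6.40 m/s.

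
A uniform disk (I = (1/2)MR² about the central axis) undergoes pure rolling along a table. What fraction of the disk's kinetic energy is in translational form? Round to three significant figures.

With I = (1/2)MR², the ratio k = I/(MR²) is 0.5.
With ω = v/R, KE_trans = ½Mv² and KE_rot = ½Iω² = ½kMv², so KE_total = ½(1+k)Mv².
The translational fraction is therefore 1/(1+k) = 1/1.5 ≈ 0.667.

fraction ≈ 0.667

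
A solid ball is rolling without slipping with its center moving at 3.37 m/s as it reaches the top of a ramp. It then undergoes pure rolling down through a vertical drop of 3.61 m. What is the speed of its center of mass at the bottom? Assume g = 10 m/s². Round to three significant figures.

Here I = (2/5)MR², so the shape factor k = I/(MR²) = 0.4.
Rolling without slipping gives ω = v/R, so the total kinetic energy is ½Mv² + ½Iω² = ½(1+k)Mv² = (7/10)Mv².
Energy conservation: (7/10)Mv₀² + Mgh = (7/10)Mv², so v² = v₀² + 2gh/(1+k).
v = √(3.37² + 2×10×3.61/1.4) = √62.93 ≈ 7.93 m/s.

v ≈ 7.93 m/s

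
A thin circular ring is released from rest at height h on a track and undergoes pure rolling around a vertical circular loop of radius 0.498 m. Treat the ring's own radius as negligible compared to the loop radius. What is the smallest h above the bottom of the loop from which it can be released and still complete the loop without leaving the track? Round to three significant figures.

h_min ≈ 1.49 m

Here I = MR², so the shape factor k = I/(MR²) = 1.
At the top of the loop, the minimum-contact condition is Mg = Mv_top²/r, so v_top² = gr.
With ω = v/R, the kinetic energy at speed v is ½(1+k)Mv² = Mv².
Energy conservation from release (height h) to the top (height 2r): Mgh = Mg(2r) + M·gr.
Thus h_min = 2r + (1+k)r/2 = r(2 + 2/2) = 0.498 × 3 ≈ 1.49 m.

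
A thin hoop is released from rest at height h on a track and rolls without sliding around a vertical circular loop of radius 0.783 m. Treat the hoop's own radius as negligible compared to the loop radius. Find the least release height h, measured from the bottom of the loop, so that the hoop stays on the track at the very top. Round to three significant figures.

For this body I = MR², i.e. k = I/(MR²) = 1.
At the top of the loop, the minimum-contact condition is Mg = Mv_top²/r, so v_top² = gr.
With ω = v/R, the kinetic energy at speed v is ½(1+k)Mv² = Mv².
Energy conservation from release (height h) to the top (height 2r): Mgh = Mg(2r) + M·gr.
Thus h_min = 2r + (1+k)r/2 = r(2 + 2/2) = 0.783 × 3 ≈ 2.35 m.

h_min ≈ 2.35 m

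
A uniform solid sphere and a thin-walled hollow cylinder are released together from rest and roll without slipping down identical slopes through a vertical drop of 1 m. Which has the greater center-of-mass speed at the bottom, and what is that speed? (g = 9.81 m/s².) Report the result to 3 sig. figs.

For rolling without slipping, Mgh = ½(1+k)Mv² where k = I/(MR²), so v = √(2gh/(1+k)).
Uniform solid sphere: k = 0.4, giving v = √(2×9.81×1/1.4) = 3.744 m/s.
Thin-walled hollow cylinder: k = 1, giving v = √(2×9.81×1/2) = 3.132 m/s.
The smaller k wins: the uniform solid sphere, at ≈ 3.74 m/s.

the uniform solid sphere, at v ≈ 3.74 m/s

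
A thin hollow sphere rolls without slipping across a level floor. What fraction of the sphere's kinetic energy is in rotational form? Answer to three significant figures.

Here I = (2/3)MR², so the shape factor k = I/(MR²) = 2/3.
With ω = v/R, KE_trans = ½Mv² and KE_rot = ½Iω² = ½kMv², so KE_total = ½(1+k)Mv².
The rotational fraction is therefore k/(1+k) = (2/3)/1.667 ≈ 0.400.

fraction ≈ 0.400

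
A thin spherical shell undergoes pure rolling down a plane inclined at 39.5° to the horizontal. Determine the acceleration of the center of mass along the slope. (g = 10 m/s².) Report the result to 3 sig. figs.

The moment of inertia is (2/3)MR², giving k ≡ I/(MR²) = 2/3.
Newton's second law down the slope: Mg sinθ − f = Ma. The torque equation fR = Iα (with α = a/R) gives f = kMa.
Eliminating f: Mg sinθ = (1+k)Ma, so a = g sinθ/(1+k) = 10 × sin39.5° / 1.667 ≈ 3.82 m/s².

a ≈ 3.82 m/s²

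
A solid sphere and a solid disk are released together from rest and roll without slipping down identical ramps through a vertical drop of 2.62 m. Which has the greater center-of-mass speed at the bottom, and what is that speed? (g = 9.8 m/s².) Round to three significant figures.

For rolling without slipping, Mgh = ½(1+k)Mv² where k = I/(MR²), so v = √(2gh/(1+k)).
Solid sphere: k = 0.4, giving v = √(2×9.8×2.62/1.4) = 6.056 m/s.
Solid disk: k = 0.5, giving v = √(2×9.8×2.62/1.5) = 5.851 m/s.
The smaller k wins: the solid sphere, at ≈ 6.06 m/s.

the solid sphere, at v ≈ 6.06 m/s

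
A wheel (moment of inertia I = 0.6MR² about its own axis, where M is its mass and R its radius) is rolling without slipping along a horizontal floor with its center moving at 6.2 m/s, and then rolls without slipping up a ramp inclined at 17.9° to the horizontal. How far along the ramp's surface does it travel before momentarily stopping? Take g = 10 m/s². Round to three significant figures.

d ≈ 10.0 m

The moment of inertia is 0.6MR², giving k ≡ I/(MR²) = 0.6.
Pure rolling means v = ωR; then KE = ½Mv² + ½I(v/R)² = ½(1+k)Mv² = (4/5)Mv².
Setting this equal to Mgh gives the vertical rise h = (1+k)v₀²/(2g) = 1.6×6.2²/(2×10) = 3.075 m.
The distance along the slope is d = h/sinθ = 3.075/sin17.9° ≈ 10.0 m.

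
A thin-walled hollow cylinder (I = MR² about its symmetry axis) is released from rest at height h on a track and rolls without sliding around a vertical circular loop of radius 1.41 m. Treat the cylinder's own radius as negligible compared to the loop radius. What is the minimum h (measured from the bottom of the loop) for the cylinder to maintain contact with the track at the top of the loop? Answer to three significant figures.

h_min ≈ 4.23 m

With I = MR², the ratio k = I/(MR²) is 1.
At the top of the loop, the minimum-contact condition is Mg = Mv_top²/r, so v_top² = gr.
With ω = v/R, the kinetic energy at speed v is ½(1+k)Mv² = Mv².
Energy conservation from release (height h) to the top (height 2r): Mgh = Mg(2r) + M·gr.
Thus h_min = 2r + (1+k)r/2 = r(2 + 2/2) = 1.41 × 3 ≈ 4.23 m.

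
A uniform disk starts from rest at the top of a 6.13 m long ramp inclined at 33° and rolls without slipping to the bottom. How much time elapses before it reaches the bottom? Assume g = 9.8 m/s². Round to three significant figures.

t ≈ 1.86 s

With I = (1/2)MR², the ratio k = I/(MR²) is 0.5.
Translational: Mg sinθ − f = Ma. Rotational about the CM: fR = Iα = kMRa, so f = kMa.
Hence a = g sinθ/(1+k) = 9.8×sin33°/1.5 = 3.558 m/s².
Starting from rest, L = ½at², so t = √(2L/a) = √(2×6.13/3.558) ≈ 1.86 s.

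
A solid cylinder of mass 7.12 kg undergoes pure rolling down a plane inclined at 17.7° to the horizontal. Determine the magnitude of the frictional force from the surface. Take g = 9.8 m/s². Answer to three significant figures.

With I = (1/2)MR², the ratio k = I/(MR²) is 0.5.
Along the incline Mg sinθ − f = Ma, and torque about the center fR = Iα = kMR²(a/R) gives f = kMa.
Combining, a = g sinθ/(1+k) and f = kMa = kMg sinθ/(1+k).
f = 0.5 × 7.12 × 9.8 × sin17.7° / 1.5 ≈ 7.07 N.

f ≈ 7.07 N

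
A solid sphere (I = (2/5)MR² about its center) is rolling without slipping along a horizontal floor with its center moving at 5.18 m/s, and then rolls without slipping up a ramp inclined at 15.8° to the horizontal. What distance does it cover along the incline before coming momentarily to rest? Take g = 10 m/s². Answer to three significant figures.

d ≈ 6.90 m

For this body I = (2/5)MR², i.e. k = I/(MR²) = 0.4.
Pure rolling means v = ωR; then KE = ½Mv² + ½I(v/R)² = ½(1+k)Mv² = (7/10)Mv².
Setting this equal to Mgh gives the vertical rise h = (1+k)v₀²/(2g) = 1.4×5.18²/(2×10) = 1.878 m.
Along the incline, d = h/sinθ = 1.878/sin15.8° ≈ 6.90 m.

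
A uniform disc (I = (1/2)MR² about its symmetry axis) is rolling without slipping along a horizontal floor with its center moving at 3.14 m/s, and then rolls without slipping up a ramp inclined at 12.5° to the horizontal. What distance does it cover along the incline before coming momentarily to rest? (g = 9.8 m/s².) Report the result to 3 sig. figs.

d ≈ 3.49 m

With I = (1/2)MR², the ratio k = I/(MR²) is 0.5.
The rolling condition ω = v/R makes the rotational term ½I(v/R)² = ½kMv², so KE_total = ½(1+k)Mv² = (3/4)Mv².
Setting this equal to Mgh gives the vertical rise h = (1+k)v₀²/(2g) = 1.5×3.14²/(2×9.8) = 0.7546 m.
Along the incline, d = h/sinθ = 0.7546/sin12.5° ≈ 3.49 m.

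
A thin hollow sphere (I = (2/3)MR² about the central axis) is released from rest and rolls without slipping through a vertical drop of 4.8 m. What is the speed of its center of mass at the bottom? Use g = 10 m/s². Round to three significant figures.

The moment of inertia is (2/3)MR², giving k ≡ I/(MR²) = 2/3.
The rolling condition ω = v/R makes the rotational term ½I(v/R)² = ½kMv², so KE_total = ½(1+k)Mv² = (5/6)Mv².
Setting Mgh = (5/6)Mv² gives v = √(2gh/(1+k)) = √(2·10·4.8/1.667) ≈ 7.59 m/s.

v ≈ 7.59 m/s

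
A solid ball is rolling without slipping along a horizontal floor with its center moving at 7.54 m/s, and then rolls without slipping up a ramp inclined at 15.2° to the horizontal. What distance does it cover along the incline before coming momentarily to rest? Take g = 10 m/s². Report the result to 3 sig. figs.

The moment of inertia is (2/5)MR², giving k ≡ I/(MR²) = 0.4.
Since it rolls without slipping, ω = v/R and KE = ½Mv² + ½Iω² = ½(1+k)Mv² = (7/10)Mv².
Setting this equal to Mgh gives the vertical rise h = (1+k)v₀²/(2g) = 1.4×7.54²/(2×10) = 3.98 m.
Along the incline, d = h/sinθ = 3.98/sin15.2° ≈ 15.2 m.

d ≈ 15.2 m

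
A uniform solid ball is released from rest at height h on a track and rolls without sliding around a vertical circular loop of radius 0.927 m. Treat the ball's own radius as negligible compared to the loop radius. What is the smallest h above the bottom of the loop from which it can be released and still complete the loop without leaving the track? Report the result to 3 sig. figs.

For this body I = (2/5)MR², i.e. k = I/(MR²) = 0.4.
At the top of the loop, the minimum-contact condition is Mg = Mv_top²/r, so v_top² = gr.
With ω = v/R, the kinetic energy at speed v is ½(1+k)Mv² = (7/10)Mv².
Energy conservation from release (height h) to the top (height 2r): Mgh = Mg(2r) + (7/10)M·gr.
Thus h_min = 2r + (1+k)r/2 = r(2 + 1.4/2) = 0.927 × 2.7 ≈ 2.50 m.

h_min ≈ 2.50 m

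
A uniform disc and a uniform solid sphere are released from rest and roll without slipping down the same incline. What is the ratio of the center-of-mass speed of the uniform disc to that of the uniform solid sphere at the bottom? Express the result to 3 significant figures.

Each satisfies Mgh = ½(1+k)Mv² with k = I/(MR²), so v ∝ 1/√(1+k).
For the uniform disc k = 0.5; for the uniform solid sphere k = 0.4.
v₁/v₂ = √((1+k₂)/(1+k₁)) = √(1.4/1.5) ≈ 0.966.

v_ratio ≈ 0.966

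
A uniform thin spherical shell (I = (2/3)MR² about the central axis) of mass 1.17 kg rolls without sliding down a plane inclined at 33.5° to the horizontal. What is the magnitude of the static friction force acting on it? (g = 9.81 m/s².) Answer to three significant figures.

f ≈ 2.53 N

Here I = (2/3)MR², so the shape factor k = I/(MR²) = 2/3.
Translational: Mg sinθ − f = Ma. Rotational about the CM: fR = Iα = kMRa, so f = kMa.
Combining, a = g sinθ/(1+k) and f = kMa = kMg sinθ/(1+k).
f = (2/3) × 1.17 × 9.81 × sin33.5° / 1.667 ≈ 2.53 N.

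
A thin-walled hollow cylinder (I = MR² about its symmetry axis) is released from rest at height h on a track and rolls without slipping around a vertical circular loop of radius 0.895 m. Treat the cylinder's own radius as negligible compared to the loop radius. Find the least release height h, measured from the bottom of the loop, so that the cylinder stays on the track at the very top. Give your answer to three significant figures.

Here I = MR², so the shape factor k = I/(MR²) = 1.
At the top of the loop, the minimum-contact condition is Mg = Mv_top²/r, so v_top² = gr.
With ω = v/R, the kinetic energy at speed v is ½(1+k)Mv² = Mv².
Energy conservation from release (height h) to the top (height 2r): Mgh = Mg(2r) + M·gr.
Thus h_min = 2r + (1+k)r/2 = r(2 + 2/2) = 0.895 × 3 ≈ 2.69 m.

h_min ≈ 2.69 m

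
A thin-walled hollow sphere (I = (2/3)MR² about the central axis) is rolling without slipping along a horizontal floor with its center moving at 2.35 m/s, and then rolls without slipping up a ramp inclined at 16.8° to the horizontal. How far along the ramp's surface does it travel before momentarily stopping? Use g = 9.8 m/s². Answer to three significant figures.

With I = (2/3)MR², the ratio k = I/(MR²) is 2/3.
Since it rolls without slipping, ω = v/R and KE = ½Mv² + ½Iω² = ½(1+k)Mv² = (5/6)Mv².
Setting this equal to Mgh gives the vertical rise h = (1+k)v₀²/(2g) = 1.667×2.35²/(2×9.8) = 0.4696 m.
The distance along the slope is d = h/sinθ = 0.4696/sin16.8° ≈ 1.62 m.

d ≈ 1.62 m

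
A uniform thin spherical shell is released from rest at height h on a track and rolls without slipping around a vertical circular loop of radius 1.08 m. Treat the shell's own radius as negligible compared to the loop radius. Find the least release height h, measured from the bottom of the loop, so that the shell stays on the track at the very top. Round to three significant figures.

h_min ≈ 3.06 m

For this body I = (2/3)MR², i.e. k = I/(MR²) = 2/3.
At the top, contact is just lost when gravity alone supplies the centripetal force: Mg = Mv_top²/r, i.e. v_top² = gr.
With ω = v/R, the kinetic energy at speed v is ½(1+k)Mv² = (5/6)Mv².
Energy conservation from release (height h) to the top (height 2r): Mgh = Mg(2r) + (5/6)M·gr.
Thus h_min = 2r + (1+k)r/2 = r(2 + 1.667/2) = 1.08 × 2.833 ≈ 3.06 m.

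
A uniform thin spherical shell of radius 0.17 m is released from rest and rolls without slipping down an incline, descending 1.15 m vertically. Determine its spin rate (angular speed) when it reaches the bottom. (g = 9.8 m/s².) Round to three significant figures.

ω ≈ 21.6 rad/s

Here I = (2/3)MR², so the shape factor k = I/(MR²) = 2/3.
Rolling without slipping gives ω = v/R, so the total kinetic energy is ½Mv² + ½Iω² = ½(1+k)Mv² = (5/6)Mv².
Energy conservation Mgh = ½(1+k)Mv² gives v = √(2gh/(1+k)) = √(2 × 9.8 × 1.15 / 1.667) = 3.677 m/s.
Then ω = v/R = 3.677 / 0.17 ≈ 21.6 rad/s.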